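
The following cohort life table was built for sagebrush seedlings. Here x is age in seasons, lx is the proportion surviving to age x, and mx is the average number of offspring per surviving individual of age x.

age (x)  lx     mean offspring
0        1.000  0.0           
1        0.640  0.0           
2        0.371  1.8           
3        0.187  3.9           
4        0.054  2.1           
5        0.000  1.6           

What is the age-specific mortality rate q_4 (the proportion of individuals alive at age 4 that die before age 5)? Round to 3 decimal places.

q_4 = (l_4 − l_5) / l_4 = (0.054 − 0) / 0.054
     = 0.054 / 0.054 = 1 → 1.000

1.000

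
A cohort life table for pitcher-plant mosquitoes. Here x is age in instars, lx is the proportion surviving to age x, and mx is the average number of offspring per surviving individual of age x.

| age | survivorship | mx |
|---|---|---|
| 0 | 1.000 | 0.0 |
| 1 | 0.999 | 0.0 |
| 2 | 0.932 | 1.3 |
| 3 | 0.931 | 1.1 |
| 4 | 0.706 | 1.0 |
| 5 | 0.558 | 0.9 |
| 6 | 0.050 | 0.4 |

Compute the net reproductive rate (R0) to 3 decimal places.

lx·mx by age: 0, 0, 1.2116, 1.0241, 0.706, 0.5022, 0.02
R0 = Σ lx·mx = 3.4639 → 3.464

3.464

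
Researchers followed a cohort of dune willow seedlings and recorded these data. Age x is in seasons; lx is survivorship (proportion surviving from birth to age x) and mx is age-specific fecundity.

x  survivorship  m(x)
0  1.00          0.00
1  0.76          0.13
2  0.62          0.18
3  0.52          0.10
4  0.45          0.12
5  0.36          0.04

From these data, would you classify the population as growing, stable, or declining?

R0 = Σ lx·mx = 0 + 0.0988 + 0.1116 + 0.052 + 0.054 + 0.0144 = 0.3308
R0 < 1, so the population is declining.

declining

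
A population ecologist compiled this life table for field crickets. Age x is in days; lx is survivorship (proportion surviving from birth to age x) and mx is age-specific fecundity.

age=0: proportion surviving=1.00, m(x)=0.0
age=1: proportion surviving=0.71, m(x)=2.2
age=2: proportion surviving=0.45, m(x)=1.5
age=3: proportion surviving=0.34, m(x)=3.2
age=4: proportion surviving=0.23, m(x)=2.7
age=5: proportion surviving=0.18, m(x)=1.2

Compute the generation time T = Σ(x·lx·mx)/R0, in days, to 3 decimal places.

2.340

lx·mx: 0, 1.562, 0.675, 1.088, 0.621, 0.216 → R0 = 4.162
x·lx·mx: 0, 1.562, 1.35, 3.264, 2.484, 1.08 → Σ = 9.74
T = 9.74 / 4.162 = 2.340221… → 2.340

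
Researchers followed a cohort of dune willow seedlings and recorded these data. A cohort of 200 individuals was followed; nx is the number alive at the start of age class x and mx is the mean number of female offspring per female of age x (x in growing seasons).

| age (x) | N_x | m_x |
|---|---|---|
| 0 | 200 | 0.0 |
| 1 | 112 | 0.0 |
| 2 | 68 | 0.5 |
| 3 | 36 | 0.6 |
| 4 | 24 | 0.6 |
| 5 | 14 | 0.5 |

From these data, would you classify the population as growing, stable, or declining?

declining

lx = nx/n0 = nx/200: 1, 0.56, 0.34, 0.18, 0.12, 0.07
R0 = Σ lx·mx = 0 + 0 + 0.17 + 0.108 + 0.072 + 0.035 = 0.385
R0 < 1, so the population is declining.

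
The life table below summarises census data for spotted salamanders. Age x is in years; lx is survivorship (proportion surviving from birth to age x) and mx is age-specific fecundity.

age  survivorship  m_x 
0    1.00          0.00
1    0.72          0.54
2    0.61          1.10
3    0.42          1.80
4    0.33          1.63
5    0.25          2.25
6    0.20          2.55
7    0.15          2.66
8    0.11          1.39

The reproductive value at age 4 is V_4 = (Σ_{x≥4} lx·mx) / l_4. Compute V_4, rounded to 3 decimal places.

6.552

lx·mx for x ≥ 4: 0.5379, 0.5625, 0.51, 0.399, 0.1529 → sum = 2.1623
V_4 = 2.1623 / l_4 = 2.1623 / 0.33 = 6.552424… → 6.552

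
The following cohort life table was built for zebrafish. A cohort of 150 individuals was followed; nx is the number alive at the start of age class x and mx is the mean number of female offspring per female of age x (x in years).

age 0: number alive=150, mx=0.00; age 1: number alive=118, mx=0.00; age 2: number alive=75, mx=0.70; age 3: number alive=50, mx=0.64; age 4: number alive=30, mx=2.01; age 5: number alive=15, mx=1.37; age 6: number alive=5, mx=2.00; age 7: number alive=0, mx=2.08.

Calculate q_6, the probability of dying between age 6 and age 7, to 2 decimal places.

lx = nx/n0 = nx/150: 1, 0.78667…, 0.5, 0.33333…, 0.2, 0.1, 0.03333…, 0
q_6 = (l_6 − l_7) / l_6 = (0.033333… − 0) / 0.033333…
     = 0.033333… / 0.033333… = 1 → 1.00

1.00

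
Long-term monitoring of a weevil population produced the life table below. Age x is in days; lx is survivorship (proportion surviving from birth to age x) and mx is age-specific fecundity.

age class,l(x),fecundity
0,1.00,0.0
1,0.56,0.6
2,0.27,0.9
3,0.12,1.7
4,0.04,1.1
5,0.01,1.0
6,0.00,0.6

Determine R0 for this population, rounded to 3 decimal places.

0.837

lx·mx by age: 0, 0.336, 0.243, 0.204, 0.044, 0.01, 0
R0 = Σ lx·mx = 0.837 → 0.837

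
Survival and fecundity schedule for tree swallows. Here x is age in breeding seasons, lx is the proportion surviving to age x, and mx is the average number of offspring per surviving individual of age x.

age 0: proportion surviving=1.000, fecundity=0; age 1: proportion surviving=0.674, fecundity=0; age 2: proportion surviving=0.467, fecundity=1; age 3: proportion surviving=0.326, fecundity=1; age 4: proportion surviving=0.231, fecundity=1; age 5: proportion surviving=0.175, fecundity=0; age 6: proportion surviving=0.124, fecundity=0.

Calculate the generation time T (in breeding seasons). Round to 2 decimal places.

2.77

lx·mx: 0, 0, 0.467, 0.326, 0.231, 0, 0 → R0 = 1.024
x·lx·mx: 0, 0, 0.934, 0.978, 0.924, 0, 0 → Σ = 2.836
T = 2.836 / 1.024 = 2.769531… → 2.77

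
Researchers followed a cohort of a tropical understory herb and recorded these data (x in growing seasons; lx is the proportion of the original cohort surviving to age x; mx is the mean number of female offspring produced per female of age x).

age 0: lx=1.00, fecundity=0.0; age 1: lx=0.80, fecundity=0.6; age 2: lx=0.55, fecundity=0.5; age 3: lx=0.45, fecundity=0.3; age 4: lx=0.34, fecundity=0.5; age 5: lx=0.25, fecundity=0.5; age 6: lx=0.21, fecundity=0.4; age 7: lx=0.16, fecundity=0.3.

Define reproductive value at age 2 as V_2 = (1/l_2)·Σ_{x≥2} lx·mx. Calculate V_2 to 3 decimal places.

lx·mx for x ≥ 2: 0.275, 0.135, 0.17, 0.125, 0.084, 0.048 → sum = 0.837
V_2 = 0.837 / l_2 = 0.837 / 0.55 = 1.521818… → 1.522

1.522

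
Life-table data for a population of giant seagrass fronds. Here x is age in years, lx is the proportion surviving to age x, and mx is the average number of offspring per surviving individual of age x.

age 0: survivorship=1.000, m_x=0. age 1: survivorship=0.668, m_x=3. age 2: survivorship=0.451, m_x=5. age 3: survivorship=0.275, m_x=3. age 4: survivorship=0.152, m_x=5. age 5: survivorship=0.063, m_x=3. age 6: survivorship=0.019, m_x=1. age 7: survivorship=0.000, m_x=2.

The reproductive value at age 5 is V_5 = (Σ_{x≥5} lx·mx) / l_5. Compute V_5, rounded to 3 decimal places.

3.302

lx·mx for x ≥ 5: 0.189, 0.019, 0 → sum = 0.208
V_5 = 0.208 / l_5 = 0.208 / 0.063 = 3.301587… → 3.302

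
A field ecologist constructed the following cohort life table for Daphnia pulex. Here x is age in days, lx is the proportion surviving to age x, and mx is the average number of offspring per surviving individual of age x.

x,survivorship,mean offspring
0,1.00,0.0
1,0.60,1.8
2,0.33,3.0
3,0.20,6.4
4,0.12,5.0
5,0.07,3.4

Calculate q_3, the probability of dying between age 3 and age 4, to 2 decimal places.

q_3 = (l_3 − l_4) / l_3 = (0.2 − 0.12) / 0.2
     = 0.08 / 0.2 = 0.4 → 0.40

0.40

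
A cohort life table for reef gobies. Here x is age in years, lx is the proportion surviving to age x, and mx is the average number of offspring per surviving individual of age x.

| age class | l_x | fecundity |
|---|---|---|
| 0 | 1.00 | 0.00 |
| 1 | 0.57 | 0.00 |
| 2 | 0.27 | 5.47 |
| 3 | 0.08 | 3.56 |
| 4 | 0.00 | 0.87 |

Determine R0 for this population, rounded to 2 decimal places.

lx·mx by age: 0, 0, 1.4769, 0.2848, 0
R0 = Σ lx·mx = 1.7617 → 1.76

1.76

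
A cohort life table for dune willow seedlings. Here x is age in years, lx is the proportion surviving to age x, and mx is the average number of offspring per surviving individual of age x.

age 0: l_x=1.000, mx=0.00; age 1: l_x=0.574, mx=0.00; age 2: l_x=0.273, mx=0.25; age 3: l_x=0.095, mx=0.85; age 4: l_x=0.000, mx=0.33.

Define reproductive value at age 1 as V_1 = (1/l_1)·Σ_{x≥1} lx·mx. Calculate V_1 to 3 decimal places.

0.260

lx·mx for x ≥ 1: 0, 0.06825, 0.08075, 0 → sum = 0.149
V_1 = 0.149 / l_1 = 0.149 / 0.574 = 0.259582… → 0.260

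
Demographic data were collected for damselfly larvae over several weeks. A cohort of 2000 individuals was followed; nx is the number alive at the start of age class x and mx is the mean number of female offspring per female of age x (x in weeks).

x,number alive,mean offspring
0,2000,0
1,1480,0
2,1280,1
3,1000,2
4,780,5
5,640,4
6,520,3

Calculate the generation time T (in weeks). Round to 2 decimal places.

lx = nx/n0 = nx/2000: 1, 0.74, 0.64, 0.5, 0.39, 0.32, 0.26
lx·mx: 0, 0, 0.64, 1, 1.95, 1.28, 0.78 → R0 = 5.65
x·lx·mx: 0, 0, 1.28, 3, 7.8, 6.4, 4.68 → Σ = 23.16
T = 23.16 / 5.65 = 4.099115… → 4.10

4.10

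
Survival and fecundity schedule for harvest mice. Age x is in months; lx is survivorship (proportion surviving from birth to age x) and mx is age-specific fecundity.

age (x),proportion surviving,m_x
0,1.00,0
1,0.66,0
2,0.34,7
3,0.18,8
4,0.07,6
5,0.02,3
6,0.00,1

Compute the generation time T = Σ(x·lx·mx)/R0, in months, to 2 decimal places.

lx·mx: 0, 0, 2.38, 1.44, 0.42, 0.06, 0 → R0 = 4.3
x·lx·mx: 0, 0, 4.76, 4.32, 1.68, 0.3, 0 → Σ = 11.06
T = 11.06 / 4.3 = 2.572093… → 2.57

2.57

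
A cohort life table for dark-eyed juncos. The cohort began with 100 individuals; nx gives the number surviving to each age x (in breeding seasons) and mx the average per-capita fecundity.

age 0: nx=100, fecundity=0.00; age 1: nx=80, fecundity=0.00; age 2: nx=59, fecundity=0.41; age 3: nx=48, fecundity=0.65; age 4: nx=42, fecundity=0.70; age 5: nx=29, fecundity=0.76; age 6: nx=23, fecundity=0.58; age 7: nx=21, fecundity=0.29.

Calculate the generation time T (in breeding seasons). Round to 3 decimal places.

lx = nx/n0 = nx/100: 1, 0.8, 0.59, 0.48, 0.42, 0.29, 0.23, 0.21
lx·mx: 0, 0, 0.2419, 0.312, 0.294, 0.2204, 0.1334, 0.0609 → R0 = 1.2626
x·lx·mx: 0, 0, 0.4838, 0.936, 1.176, 1.102, 0.8004, 0.4263 → Σ = 4.9245
T = 4.9245 / 1.2626 = 3.900285… → 3.900

3.900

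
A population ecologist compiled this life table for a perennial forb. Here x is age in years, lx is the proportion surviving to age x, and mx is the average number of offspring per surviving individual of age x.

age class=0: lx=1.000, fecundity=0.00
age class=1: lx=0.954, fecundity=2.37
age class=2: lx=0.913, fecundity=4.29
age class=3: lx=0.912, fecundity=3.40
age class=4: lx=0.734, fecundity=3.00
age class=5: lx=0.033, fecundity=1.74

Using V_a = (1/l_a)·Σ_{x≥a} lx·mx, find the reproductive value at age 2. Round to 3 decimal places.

lx·mx for x ≥ 2: 3.91677, 3.1008, 2.202, 0.05742 → sum = 9.27699
V_2 = 9.27699 / l_2 = 9.27699 / 0.913 = 10.160997… → 10.161

10.161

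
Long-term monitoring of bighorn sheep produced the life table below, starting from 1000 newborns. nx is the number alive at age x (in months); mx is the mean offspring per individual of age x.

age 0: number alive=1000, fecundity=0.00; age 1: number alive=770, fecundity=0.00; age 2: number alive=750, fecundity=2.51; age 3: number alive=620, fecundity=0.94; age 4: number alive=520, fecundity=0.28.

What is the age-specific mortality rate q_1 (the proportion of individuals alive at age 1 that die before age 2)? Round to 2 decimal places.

lx = nx/n0 = nx/1000: 1, 0.77, 0.75, 0.62, 0.52
q_1 = (l_1 − l_2) / l_1 = (0.77 − 0.75) / 0.77
     = 0.02 / 0.77 = 0.025974… → 0.03

0.03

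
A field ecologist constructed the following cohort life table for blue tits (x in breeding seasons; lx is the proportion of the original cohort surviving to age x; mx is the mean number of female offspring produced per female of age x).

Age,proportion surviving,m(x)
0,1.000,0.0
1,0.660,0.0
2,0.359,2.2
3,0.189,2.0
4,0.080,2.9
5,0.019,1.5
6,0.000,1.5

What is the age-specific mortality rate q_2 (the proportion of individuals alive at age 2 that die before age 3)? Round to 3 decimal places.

q_2 = (l_2 − l_3) / l_2 = (0.359 − 0.189) / 0.359
     = 0.17 / 0.359 = 0.473538… → 0.474

0.474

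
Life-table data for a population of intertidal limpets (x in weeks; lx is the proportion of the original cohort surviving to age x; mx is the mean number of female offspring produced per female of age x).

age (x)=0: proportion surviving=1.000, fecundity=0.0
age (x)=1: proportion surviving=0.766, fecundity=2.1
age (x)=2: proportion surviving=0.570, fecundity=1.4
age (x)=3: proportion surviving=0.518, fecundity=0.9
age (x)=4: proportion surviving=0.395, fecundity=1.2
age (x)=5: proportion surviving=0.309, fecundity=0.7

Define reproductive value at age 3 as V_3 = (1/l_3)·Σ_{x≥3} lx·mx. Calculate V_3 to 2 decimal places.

2.23

lx·mx for x ≥ 3: 0.4662, 0.474, 0.2163 → sum = 1.1565
V_3 = 1.1565 / l_3 = 1.1565 / 0.518 = 2.232625… → 2.23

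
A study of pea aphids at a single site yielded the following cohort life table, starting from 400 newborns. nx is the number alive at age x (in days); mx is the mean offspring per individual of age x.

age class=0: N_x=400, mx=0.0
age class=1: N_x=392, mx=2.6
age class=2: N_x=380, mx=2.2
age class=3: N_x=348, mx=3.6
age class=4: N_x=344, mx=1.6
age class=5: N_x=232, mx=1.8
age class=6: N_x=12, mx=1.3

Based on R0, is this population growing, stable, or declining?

lx = nx/n0 = nx/400: 1, 0.98, 0.95, 0.87, 0.86, 0.58, 0.03
R0 = Σ lx·mx = 0 + 2.548 + 2.09 + 3.132 + 1.376 + 1.044 + 0.039 = 10.229
R0 > 1, so the population is growing.

growing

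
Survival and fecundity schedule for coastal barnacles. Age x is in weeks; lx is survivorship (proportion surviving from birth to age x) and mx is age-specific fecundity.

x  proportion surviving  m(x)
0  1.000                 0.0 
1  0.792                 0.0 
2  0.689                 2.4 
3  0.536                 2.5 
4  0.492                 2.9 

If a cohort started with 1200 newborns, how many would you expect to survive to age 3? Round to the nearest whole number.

Expected survivors = N0 · l_3 = 1200 × 0.536 = 643.2 → 643

643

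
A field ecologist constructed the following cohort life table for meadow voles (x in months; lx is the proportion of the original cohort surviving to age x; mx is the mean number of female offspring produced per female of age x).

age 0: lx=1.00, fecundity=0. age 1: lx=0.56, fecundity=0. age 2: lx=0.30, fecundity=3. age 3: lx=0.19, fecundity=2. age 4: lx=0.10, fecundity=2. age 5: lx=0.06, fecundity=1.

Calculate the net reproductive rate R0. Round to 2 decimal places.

lx·mx by age: 0, 0, 0.9, 0.38, 0.2, 0.06
R0 = Σ lx·mx = 1.54 → 1.54

1.54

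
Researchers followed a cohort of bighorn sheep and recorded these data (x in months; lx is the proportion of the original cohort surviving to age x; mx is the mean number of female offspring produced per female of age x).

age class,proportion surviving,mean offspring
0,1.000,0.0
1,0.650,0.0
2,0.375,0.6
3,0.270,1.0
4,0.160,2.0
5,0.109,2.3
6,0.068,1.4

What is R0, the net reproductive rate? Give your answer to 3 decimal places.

1.161

lx·mx by age: 0, 0, 0.225, 0.27, 0.32, 0.2507, 0.0952
R0 = Σ lx·mx = 1.1609 → 1.161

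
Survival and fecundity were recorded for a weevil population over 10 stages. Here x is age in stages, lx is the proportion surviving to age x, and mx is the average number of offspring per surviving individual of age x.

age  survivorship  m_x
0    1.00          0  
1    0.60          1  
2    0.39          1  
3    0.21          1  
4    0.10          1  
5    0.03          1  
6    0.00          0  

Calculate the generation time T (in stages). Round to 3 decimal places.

1.925

lx·mx: 0, 0.6, 0.39, 0.21, 0.1, 0.03, 0 → R0 = 1.33
x·lx·mx: 0, 0.6, 0.78, 0.63, 0.4, 0.15, 0 → Σ = 2.56
T = 2.56 / 1.33 = 1.924812… → 1.925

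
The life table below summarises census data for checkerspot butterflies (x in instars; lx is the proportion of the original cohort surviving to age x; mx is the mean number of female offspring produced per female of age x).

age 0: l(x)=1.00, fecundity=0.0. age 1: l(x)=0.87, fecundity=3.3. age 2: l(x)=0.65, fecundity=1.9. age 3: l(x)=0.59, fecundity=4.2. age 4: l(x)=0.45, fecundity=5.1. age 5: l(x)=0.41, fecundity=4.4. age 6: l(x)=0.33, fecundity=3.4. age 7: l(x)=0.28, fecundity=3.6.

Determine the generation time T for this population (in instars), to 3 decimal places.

3.494

lx·mx: 0, 2.871, 1.235, 2.478, 2.295, 1.804, 1.122, 1.008 → R0 = 12.813
x·lx·mx: 0, 2.871, 2.47, 7.434, 9.18, 9.02, 6.732, 7.056 → Σ = 44.763
T = 44.763 / 12.813 = 3.493561… → 3.494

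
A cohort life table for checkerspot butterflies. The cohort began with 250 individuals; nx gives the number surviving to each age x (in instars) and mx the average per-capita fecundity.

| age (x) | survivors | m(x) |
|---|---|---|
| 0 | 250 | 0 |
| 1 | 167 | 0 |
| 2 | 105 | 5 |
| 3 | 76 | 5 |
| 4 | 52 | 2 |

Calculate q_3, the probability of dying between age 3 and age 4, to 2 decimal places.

lx = nx/n0 = nx/250: 1, 0.668, 0.42, 0.304, 0.208
q_3 = (l_3 − l_4) / l_3 = (0.304 − 0.208) / 0.304
     = 0.096 / 0.304 = 0.315789… → 0.32

0.32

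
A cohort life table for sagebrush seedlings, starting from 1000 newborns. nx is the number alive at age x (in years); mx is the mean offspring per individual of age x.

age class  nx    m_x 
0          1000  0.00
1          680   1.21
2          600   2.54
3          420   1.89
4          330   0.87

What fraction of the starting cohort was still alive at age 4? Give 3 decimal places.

0.330

l_4 = n_4/n_0 = 330/1000 = 0.33 → 0.330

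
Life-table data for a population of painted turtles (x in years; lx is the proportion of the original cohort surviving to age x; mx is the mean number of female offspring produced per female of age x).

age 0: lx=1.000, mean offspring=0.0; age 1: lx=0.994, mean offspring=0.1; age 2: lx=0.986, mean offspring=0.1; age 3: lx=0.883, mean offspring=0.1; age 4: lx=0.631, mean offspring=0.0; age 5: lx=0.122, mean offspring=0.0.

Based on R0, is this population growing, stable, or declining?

R0 = Σ lx·mx = 0 + 0.0994 + 0.0986 + 0.0883 + 0 + 0 = 0.2863
R0 < 1, so the population is declining.

declining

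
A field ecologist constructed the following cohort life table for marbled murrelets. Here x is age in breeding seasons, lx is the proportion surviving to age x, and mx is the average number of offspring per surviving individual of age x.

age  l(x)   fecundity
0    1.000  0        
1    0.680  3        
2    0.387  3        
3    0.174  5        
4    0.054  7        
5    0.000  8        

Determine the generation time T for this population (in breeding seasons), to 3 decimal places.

1.907

lx·mx: 0, 2.04, 1.161, 0.87, 0.378, 0 → R0 = 4.449
x·lx·mx: 0, 2.04, 2.322, 2.61, 1.512, 0 → Σ = 8.484
T = 8.484 / 4.449 = 1.906945… → 1.907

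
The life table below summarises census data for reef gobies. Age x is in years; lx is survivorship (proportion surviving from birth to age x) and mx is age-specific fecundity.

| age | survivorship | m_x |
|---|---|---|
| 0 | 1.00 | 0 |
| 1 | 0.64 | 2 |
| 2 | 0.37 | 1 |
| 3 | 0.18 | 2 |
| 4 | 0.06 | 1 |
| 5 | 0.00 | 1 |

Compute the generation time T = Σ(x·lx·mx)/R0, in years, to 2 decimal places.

1.61

lx·mx: 0, 1.28, 0.37, 0.36, 0.06, 0 → R0 = 2.07
x·lx·mx: 0, 1.28, 0.74, 1.08, 0.24, 0 → Σ = 3.34
T = 3.34 / 2.07 = 1.613527… → 1.61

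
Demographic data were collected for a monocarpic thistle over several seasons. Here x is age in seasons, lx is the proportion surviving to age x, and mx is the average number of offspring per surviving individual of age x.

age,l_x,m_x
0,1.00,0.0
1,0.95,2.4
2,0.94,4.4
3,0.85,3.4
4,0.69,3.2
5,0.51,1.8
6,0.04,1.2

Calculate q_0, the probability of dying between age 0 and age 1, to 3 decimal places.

q_0 = (l_0 − l_1) / l_0 = (1 − 0.95) / 1
     = 0.05 / 1 = 0.05 → 0.050

0.050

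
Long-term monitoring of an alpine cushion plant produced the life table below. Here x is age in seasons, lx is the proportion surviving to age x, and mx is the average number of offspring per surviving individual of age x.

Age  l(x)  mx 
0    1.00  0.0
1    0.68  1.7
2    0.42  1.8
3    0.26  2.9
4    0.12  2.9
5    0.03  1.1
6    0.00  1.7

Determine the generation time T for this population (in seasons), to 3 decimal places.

2.129

lx·mx: 0, 1.156, 0.756, 0.754, 0.348, 0.033, 0 → R0 = 3.047
x·lx·mx: 0, 1.156, 1.512, 2.262, 1.392, 0.165, 0 → Σ = 6.487
T = 6.487 / 3.047 = 2.128979… → 2.129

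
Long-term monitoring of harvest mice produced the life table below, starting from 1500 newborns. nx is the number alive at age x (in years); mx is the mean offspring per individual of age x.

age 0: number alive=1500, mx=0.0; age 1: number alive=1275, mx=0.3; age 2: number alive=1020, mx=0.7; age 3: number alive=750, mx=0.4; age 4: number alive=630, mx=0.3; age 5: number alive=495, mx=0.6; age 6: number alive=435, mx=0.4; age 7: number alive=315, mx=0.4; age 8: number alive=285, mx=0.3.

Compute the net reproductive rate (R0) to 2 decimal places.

1.51

lx = nx/n0 = nx/1500: 1, 0.85, 0.68, 0.5, 0.42, 0.33, 0.29, 0.21, 0.19
lx·mx by age: 0, 0.255, 0.476, 0.2, 0.126, 0.198, 0.116, 0.084, 0.057
R0 = Σ lx·mx = 1.512 → 1.51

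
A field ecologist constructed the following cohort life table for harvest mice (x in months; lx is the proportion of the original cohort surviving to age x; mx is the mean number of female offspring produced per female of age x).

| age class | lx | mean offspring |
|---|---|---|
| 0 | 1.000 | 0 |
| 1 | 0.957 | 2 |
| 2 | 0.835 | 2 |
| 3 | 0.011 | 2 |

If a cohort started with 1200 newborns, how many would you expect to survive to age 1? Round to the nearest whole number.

1148

Expected survivors = N0 · l_1 = 1200 × 0.957 = 1148.4 → 1148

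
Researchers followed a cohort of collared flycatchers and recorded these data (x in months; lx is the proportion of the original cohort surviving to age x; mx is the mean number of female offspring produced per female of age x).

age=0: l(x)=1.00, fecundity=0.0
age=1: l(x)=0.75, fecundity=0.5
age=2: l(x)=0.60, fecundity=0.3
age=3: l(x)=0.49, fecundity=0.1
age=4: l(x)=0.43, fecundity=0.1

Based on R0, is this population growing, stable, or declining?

declining

R0 = Σ lx·mx = 0 + 0.375 + 0.18 + 0.049 + 0.043 = 0.647
R0 < 1, so the population is declining.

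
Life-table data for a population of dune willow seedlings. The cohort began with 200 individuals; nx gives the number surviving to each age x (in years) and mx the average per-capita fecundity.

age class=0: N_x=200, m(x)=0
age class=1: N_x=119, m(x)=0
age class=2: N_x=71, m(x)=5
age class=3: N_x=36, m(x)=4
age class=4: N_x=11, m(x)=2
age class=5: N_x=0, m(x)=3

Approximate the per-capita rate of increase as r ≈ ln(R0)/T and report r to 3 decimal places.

0.406

lx = nx/n0 = nx/200: 1, 0.595, 0.355, 0.18, 0.055, 0
R0 = Σ lx·mx = 0 + 0 + 1.775 + 0.72 + 0.11 + 0 = 2.605
Σ x·lx·mx = 6.15; T = 6.15/2.605 = 2.36084…
r ≈ ln(R0)/T = ln(2.605)/2.36084… = 0.40555… → 0.406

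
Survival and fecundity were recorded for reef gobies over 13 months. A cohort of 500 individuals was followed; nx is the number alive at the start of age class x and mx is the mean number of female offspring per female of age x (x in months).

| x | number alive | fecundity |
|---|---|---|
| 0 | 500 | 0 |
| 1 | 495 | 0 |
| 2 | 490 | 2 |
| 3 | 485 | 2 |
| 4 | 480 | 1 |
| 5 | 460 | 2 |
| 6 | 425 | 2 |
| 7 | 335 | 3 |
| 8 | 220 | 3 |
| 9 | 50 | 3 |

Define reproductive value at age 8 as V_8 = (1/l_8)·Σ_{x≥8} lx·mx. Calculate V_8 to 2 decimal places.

3.68

lx = nx/n0 = nx/500: 1, 0.99, 0.98, 0.97, 0.96, 0.92, 0.85, 0.67, 0.44, 0.1
lx·mx for x ≥ 8: 1.32, 0.3 → sum = 1.62
V_8 = 1.62 / l_8 = 1.62 / 0.44 = 3.681818… → 3.68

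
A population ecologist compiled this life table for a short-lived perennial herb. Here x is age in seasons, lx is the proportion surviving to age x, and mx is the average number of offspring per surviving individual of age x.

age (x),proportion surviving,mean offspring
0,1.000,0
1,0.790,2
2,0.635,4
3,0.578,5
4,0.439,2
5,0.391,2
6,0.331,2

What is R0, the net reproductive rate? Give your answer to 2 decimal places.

9.33

lx·mx by age: 0, 1.58, 2.54, 2.89, 0.878, 0.782, 0.662
R0 = Σ lx·mx = 9.332 → 9.33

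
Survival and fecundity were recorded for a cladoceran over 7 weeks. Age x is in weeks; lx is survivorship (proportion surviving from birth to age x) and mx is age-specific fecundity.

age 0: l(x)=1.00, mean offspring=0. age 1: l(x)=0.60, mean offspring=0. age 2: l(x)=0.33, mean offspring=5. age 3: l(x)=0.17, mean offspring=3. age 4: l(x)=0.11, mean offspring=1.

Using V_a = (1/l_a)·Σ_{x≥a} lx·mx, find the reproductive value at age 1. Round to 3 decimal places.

lx·mx for x ≥ 1: 0, 1.65, 0.51, 0.11 → sum = 2.27
V_1 = 2.27 / l_1 = 2.27 / 0.6 = 3.783333… → 3.783

3.783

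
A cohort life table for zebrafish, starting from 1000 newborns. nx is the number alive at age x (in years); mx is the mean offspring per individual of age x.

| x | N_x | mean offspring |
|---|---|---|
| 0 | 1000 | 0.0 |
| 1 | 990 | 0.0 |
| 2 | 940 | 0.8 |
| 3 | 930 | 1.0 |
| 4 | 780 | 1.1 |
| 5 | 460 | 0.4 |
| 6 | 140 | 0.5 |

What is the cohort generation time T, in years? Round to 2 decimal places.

3.24

lx = nx/n0 = nx/1000: 1, 0.99, 0.94, 0.93, 0.78, 0.46, 0.14
lx·mx: 0, 0, 0.752, 0.93, 0.858, 0.184, 0.07 → R0 = 2.794
x·lx·mx: 0, 0, 1.504, 2.79, 3.432, 0.92, 0.42 → Σ = 9.066
T = 9.066 / 2.794 = 3.24481… → 3.24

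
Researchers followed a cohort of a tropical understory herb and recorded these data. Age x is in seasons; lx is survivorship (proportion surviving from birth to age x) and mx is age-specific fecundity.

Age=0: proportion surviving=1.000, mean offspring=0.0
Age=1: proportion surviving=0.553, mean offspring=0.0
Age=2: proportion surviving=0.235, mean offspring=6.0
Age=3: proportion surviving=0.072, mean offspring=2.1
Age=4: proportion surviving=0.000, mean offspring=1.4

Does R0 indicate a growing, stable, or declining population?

R0 = Σ lx·mx = 0 + 0 + 1.41 + 0.1512 + 0 = 1.5612
R0 > 1, so the population is growing.

growing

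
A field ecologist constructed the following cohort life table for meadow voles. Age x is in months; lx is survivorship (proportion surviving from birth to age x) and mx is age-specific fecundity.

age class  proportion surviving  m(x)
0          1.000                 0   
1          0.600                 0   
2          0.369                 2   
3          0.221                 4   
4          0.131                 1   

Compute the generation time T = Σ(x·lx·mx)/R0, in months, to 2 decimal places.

2.65

lx·mx: 0, 0, 0.738, 0.884, 0.131 → R0 = 1.753
x·lx·mx: 0, 0, 1.476, 2.652, 0.524 → Σ = 4.652
T = 4.652 / 1.753 = 2.653736… → 2.65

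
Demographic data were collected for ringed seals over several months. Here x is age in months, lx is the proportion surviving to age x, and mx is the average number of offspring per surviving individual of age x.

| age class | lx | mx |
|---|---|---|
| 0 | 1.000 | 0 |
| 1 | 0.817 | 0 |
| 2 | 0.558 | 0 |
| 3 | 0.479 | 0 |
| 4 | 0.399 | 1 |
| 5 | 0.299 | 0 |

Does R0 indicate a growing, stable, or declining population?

R0 = Σ lx·mx = 0 + 0 + 0 + 0 + 0.399 + 0 = 0.399
R0 < 1, so the population is declining.

declining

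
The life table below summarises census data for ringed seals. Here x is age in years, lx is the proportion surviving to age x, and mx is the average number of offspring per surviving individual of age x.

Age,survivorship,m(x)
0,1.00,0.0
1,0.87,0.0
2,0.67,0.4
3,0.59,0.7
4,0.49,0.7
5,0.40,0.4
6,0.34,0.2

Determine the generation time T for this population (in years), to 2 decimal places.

lx·mx: 0, 0, 0.268, 0.413, 0.343, 0.16, 0.068 → R0 = 1.252
x·lx·mx: 0, 0, 0.536, 1.239, 1.372, 0.8, 0.408 → Σ = 4.355
T = 4.355 / 1.252 = 3.478435… → 3.48

3.48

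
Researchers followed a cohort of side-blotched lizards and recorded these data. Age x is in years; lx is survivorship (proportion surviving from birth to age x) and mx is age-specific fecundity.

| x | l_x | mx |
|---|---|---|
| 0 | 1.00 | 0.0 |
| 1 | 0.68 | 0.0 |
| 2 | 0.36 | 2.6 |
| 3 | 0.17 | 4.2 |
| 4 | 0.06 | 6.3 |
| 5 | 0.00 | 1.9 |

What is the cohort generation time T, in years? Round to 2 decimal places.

lx·mx: 0, 0, 0.936, 0.714, 0.378, 0 → R0 = 2.028
x·lx·mx: 0, 0, 1.872, 2.142, 1.512, 0 → Σ = 5.526
T = 5.526 / 2.028 = 2.724852… → 2.72

2.72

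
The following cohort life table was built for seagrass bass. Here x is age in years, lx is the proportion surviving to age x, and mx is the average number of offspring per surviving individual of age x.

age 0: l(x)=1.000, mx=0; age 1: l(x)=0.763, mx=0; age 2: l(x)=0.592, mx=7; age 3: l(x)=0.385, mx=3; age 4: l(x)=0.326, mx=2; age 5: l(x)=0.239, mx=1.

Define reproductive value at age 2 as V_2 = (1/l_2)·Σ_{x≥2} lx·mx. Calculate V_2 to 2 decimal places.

10.46

lx·mx for x ≥ 2: 4.144, 1.155, 0.652, 0.239 → sum = 6.19
V_2 = 6.19 / l_2 = 6.19 / 0.592 = 10.456081… → 10.46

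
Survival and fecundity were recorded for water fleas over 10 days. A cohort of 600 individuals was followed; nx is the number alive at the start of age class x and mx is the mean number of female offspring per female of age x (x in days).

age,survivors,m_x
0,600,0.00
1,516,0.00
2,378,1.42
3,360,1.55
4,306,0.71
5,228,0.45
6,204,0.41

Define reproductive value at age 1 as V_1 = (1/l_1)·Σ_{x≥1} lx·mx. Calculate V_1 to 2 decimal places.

lx = nx/n0 = nx/600: 1, 0.86, 0.63, 0.6, 0.51, 0.38, 0.34
lx·mx for x ≥ 1: 0, 0.8946, 0.93, 0.3621, 0.171, 0.1394 → sum = 2.4971
V_1 = 2.4971 / l_1 = 2.4971 / 0.86 = 2.903605… → 2.90

2.90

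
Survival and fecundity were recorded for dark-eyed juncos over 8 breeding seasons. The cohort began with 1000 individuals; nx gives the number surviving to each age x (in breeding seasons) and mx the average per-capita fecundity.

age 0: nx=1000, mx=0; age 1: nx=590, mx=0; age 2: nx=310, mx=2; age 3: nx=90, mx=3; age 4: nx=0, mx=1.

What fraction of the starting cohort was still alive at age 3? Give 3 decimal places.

l_3 = n_3/n_0 = 90/1000 = 0.09 → 0.090

0.090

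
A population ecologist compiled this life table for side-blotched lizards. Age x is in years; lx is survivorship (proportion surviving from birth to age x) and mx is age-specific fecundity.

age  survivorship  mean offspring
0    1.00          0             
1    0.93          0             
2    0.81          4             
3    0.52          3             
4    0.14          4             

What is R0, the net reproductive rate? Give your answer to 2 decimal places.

5.36

lx·mx by age: 0, 0, 3.24, 1.56, 0.56
R0 = Σ lx·mx = 5.36 → 5.36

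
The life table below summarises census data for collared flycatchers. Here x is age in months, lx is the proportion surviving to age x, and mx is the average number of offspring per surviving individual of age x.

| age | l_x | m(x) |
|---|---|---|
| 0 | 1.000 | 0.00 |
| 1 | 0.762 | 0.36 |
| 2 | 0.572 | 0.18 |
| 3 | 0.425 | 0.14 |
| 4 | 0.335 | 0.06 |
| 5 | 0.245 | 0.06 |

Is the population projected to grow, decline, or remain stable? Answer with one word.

R0 = Σ lx·mx = 0 + 0.27432 + 0.10296 + 0.0595 + 0.0201 + 0.0147 = 0.47158
R0 < 1, so the population is declining.

declining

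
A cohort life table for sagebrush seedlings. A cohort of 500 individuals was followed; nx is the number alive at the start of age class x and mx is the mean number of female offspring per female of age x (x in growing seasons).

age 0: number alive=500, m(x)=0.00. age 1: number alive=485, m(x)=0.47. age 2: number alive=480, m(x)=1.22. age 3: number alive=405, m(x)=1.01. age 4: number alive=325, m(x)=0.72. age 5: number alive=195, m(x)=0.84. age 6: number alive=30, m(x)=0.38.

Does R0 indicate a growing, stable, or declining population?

growing

lx = nx/n0 = nx/500: 1, 0.97, 0.96, 0.81, 0.65, 0.39, 0.06
R0 = Σ lx·mx = 0 + 0.4559 + 1.1712 + 0.8181 + 0.468 + 0.3276 + 0.0228 = 3.2636
R0 > 1, so the population is growing.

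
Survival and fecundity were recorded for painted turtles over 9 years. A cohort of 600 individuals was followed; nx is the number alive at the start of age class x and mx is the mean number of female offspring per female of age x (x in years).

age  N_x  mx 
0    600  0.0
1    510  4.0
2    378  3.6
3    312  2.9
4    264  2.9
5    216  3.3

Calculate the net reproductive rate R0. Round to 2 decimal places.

lx = nx/n0 = nx/600: 1, 0.85, 0.63, 0.52, 0.44, 0.36
lx·mx by age: 0, 3.4, 2.268, 1.508, 1.276, 1.188
R0 = Σ lx·mx = 9.64 → 9.64

9.64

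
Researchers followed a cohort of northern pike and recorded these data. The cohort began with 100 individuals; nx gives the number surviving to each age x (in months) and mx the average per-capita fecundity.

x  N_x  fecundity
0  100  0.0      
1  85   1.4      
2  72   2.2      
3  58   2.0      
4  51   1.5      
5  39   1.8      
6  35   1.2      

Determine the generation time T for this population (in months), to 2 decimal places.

lx = nx/n0 = nx/100: 1, 0.85, 0.72, 0.58, 0.51, 0.39, 0.35
lx·mx: 0, 1.19, 1.584, 1.16, 0.765, 0.702, 0.42 → R0 = 5.821
x·lx·mx: 0, 1.19, 3.168, 3.48, 3.06, 3.51, 2.52 → Σ = 16.928
T = 16.928 / 5.821 = 2.908091… → 2.91

2.91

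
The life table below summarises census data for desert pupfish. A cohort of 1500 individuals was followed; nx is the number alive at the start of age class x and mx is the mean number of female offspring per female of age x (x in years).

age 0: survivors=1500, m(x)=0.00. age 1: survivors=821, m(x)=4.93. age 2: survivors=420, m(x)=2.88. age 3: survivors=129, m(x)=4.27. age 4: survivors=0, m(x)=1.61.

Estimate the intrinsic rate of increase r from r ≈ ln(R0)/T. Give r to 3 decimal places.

0.968

lx = nx/n0 = nx/1500: 1, 0.54733…, 0.28, 0.086, 0
R0 = Σ lx·mx = 0 + 2.69835… + 0.8064 + 0.36722 + 0 = 3.871973…
Σ x·lx·mx = 5.412813…; T = 5.412813…/3.871973… = 1.39795…
r ≈ ln(R0)/T = ln(3.871973…)/1.39795… = 0.96839… → 0.968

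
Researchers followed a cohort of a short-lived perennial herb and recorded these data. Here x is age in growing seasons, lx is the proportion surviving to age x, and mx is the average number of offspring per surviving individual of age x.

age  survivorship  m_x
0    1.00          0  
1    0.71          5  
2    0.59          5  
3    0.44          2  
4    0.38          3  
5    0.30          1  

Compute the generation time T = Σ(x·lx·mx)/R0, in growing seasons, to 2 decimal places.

2.06

lx·mx: 0, 3.55, 2.95, 0.88, 1.14, 0.3 → R0 = 8.82
x·lx·mx: 0, 3.55, 5.9, 2.64, 4.56, 1.5 → Σ = 18.15
T = 18.15 / 8.82 = 2.057823… → 2.06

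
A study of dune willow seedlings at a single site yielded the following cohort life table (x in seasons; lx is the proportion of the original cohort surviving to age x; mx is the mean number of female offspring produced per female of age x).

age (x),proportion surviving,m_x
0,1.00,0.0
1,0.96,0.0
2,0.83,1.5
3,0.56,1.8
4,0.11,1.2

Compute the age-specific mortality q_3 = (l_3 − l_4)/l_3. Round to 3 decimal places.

q_3 = (l_3 − l_4) / l_3 = (0.56 − 0.11) / 0.56
     = 0.45 / 0.56 = 0.803571… → 0.804

0.804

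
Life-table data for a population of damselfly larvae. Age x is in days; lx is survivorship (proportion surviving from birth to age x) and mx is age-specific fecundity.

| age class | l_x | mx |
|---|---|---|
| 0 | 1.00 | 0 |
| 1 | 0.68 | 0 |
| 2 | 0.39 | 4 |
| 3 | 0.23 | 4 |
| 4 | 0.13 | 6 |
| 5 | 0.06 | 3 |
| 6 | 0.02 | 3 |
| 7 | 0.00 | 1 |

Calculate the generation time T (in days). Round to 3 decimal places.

lx·mx: 0, 0, 1.56, 0.92, 0.78, 0.18, 0.06, 0 → R0 = 3.5
x·lx·mx: 0, 0, 3.12, 2.76, 3.12, 0.9, 0.36, 0 → Σ = 10.26
T = 10.26 / 3.5 = 2.931429… → 2.931

2.931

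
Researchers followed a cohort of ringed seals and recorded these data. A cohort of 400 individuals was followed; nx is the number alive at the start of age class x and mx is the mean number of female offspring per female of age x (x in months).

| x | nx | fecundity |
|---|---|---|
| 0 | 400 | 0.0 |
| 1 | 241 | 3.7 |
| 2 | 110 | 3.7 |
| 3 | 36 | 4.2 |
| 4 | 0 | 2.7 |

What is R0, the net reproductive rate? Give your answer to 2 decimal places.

3.62

lx = nx/n0 = nx/400: 1, 0.6025, 0.275, 0.09, 0
lx·mx by age: 0, 2.22925, 1.0175, 0.378, 0
R0 = Σ lx·mx = 3.62475 → 3.62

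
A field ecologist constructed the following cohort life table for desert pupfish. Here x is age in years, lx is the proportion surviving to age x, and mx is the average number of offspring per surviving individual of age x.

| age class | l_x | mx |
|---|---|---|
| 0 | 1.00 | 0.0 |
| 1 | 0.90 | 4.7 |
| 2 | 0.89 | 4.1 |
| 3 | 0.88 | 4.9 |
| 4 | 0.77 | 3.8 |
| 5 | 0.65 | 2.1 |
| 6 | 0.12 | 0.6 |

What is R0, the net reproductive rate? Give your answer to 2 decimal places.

lx·mx by age: 0, 4.23, 3.649, 4.312, 2.926, 1.365, 0.072
R0 = Σ lx·mx = 16.554 → 16.55

16.55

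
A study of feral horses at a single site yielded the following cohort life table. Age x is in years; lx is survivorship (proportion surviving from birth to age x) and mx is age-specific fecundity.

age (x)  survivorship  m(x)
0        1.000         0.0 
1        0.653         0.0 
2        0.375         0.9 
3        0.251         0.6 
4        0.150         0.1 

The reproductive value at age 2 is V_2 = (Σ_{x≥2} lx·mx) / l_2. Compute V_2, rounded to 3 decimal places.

1.342

lx·mx for x ≥ 2: 0.3375, 0.1506, 0.015 → sum = 0.5031
V_2 = 0.5031 / l_2 = 0.5031 / 0.375 = 1.3416 → 1.342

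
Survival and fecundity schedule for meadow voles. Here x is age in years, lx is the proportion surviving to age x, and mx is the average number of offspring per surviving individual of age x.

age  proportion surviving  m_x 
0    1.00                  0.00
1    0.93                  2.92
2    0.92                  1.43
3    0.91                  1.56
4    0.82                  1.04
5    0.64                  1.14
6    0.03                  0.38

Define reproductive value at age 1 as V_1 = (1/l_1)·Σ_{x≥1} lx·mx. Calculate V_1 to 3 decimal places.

lx·mx for x ≥ 1: 2.7156, 1.3156, 1.4196, 0.8528, 0.7296, 0.0114 → sum = 7.0446
V_1 = 7.0446 / l_1 = 7.0446 / 0.93 = 7.574839… → 7.575

7.575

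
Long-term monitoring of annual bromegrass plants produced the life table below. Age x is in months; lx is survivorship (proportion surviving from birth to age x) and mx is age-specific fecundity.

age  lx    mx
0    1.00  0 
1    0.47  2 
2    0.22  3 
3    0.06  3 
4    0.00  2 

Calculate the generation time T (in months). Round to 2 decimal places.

1.57

lx·mx: 0, 0.94, 0.66, 0.18, 0 → R0 = 1.78
x·lx·mx: 0, 0.94, 1.32, 0.54, 0 → Σ = 2.8
T = 2.8 / 1.78 = 1.573034… → 1.57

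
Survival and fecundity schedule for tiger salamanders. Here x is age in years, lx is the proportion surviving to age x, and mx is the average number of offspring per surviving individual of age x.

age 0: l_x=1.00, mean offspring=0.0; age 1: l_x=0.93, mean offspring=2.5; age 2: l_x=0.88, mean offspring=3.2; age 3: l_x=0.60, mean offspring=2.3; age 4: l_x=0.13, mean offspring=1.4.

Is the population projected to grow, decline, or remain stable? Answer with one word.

growing

R0 = Σ lx·mx = 0 + 2.325 + 2.816 + 1.38 + 0.182 = 6.703
R0 > 1, so the population is growing.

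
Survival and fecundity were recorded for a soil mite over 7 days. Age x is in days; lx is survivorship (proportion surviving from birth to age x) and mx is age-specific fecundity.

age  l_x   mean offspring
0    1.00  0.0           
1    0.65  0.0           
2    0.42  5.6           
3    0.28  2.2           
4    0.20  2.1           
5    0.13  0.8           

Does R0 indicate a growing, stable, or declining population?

growing

R0 = Σ lx·mx = 0 + 0 + 2.352 + 0.616 + 0.42 + 0.104 = 3.492
R0 > 1, so the population is growing.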